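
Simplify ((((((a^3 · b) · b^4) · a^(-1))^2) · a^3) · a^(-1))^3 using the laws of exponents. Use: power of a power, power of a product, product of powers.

a^18b^30

((((((a^3 · b) · b^4) · a^(-1))^2) · a^3) · a^(-1))^3
= ((((((a^3 · b) · b^4) · a^(-1))^2) · a^3)^3) · ((a^(-1))^3)    [power of a product]
= ((((((a^3 · b) · b^4) · a^(-1))^2)^3) · ((a^3)^3)) · ((a^(-1))^3)    [power of a product]
= (((((a^3 · b) · b^4) · a^(-1))^6) · ((a^3)^3)) · ((a^(-1))^3)    [power of a power]
= (((((a^3 · b) · b^4)^6) · ((a^(-1))^6)) · ((a^3)^3)) · ((a^(-1))^3)    [power of a product]
= (((((a^3 · b)^6) · ((b^4)^6)) · ((a^(-1))^6)) · ((a^3)^3)) · ((a^(-1))^3)    [power of a product]
= ((((((a^3)^6) · (b^6)) · ((b^4)^6)) · ((a^(-1))^6)) · ((a^3)^3)) · ((a^(-1))^3)    [power of a product]
= ((((a^18 · (b^6)) · ((b^4)^6)) · ((a^(-1))^6)) · ((a^3)^3)) · ((a^(-1))^3)    [power of a power]
= ((((a^18 · b^6) · b^24) · ((a^(-1))^6)) · ((a^3)^3)) · ((a^(-1))^3)    [power of a power]
= ((((a^18 · b^6) · b^24) · a^(-6)) · ((a^3)^3)) · ((a^(-1))^3)    [power of a power]
= ((((a^18 · b^6) · b^24) · a^(-6)) · a^9) · ((a^(-1))^3)    [power of a power]
= ((((a^18 · b^6) · b^24) · a^(-6)) · a^9) · a^(-3)    [power of a power]
= a^18b^30    [product of powers]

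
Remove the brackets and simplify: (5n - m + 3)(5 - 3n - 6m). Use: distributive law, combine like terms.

16n - 15n^2 - 27mn - 23m + 6m^2 + 15

(5n - m + 3)(5 - 3n - 6m)
= 25n - 15n^2 - 30mn - 5m + 3mn + 6m^2 + 15 - 9n - 18m    [distributive law]
= 16n - 15n^2 - 27mn - 23m + 6m^2 + 15    [combine like terms]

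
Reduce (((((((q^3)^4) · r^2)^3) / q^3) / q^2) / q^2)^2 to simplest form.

(((((((q^3)^4) · r^2)^3) / q^3) / q^2) / q^2)^2
= (((((((q^3)^4) · r^2)^3) / q^3) / q^2)^2) / ((q^2)^2)    [power of a quotient]
= (((((((q^3)^4) · r^2)^3) / q^3)^2) / ((q^2)^2)) / ((q^2)^2)    [power of a quotient]
= (((((((q^3)^4) · r^2)^3)^2) / ((q^3)^2)) / ((q^2)^2)) / ((q^2)^2)    [power of a quotient]
= ((((((q^3)^4) · r^2)^6) / ((q^3)^2)) / ((q^2)^2)) / ((q^2)^2)    [power of a power]
= ((((((q^3)^4)^6) · ((r^2)^6)) / ((q^3)^2)) / ((q^2)^2)) / ((q^2)^2)    [power of a product]
= (((((q^3)^24) · ((r^2)^6)) / ((q^3)^2)) / ((q^2)^2)) / ((q^2)^2)    [power of a power]
= (((q^72 · ((r^2)^6)) / ((q^3)^2)) / ((q^2)^2)) / ((q^2)^2)    [power of a power]
= (((q^72 · r^12) / ((q^3)^2)) / ((q^2)^2)) / ((q^2)^2)    [power of a power]
= (((q^72 · r^12) / q^6) / ((q^2)^2)) / ((q^2)^2)    [power of a power]
= (((q^72 · r^12) / q^6) / q^4) / ((q^2)^2)    [power of a power]
= (((q^72 · r^12) / q^6) / q^4) / q^4    [power of a power]
= q^58r^12    [quotient of powers; product of powers]

q^58r^12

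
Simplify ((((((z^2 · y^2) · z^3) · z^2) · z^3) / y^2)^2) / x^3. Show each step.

((((((z^2 · y^2) · z^3) · z^2) · z^3) / y^2)^2) / x^3
= ((((((z^2 · y^2) · z^3) · z^2) · z^3)^2) / ((y^2)^2)) / x^3    [power of a quotient]
= ((((((z^2 · y^2) · z^3) · z^2)^2) · ((z^3)^2)) / ((y^2)^2)) / x^3    [power of a product]
= ((((((z^2 · y^2) · z^3)^2) · ((z^2)^2)) · ((z^3)^2)) / ((y^2)^2)) / x^3    [power of a product]
= ((((((z^2 · y^2)^2) · ((z^3)^2)) · ((z^2)^2)) · ((z^3)^2)) / ((y^2)^2)) / x^3    [power of a product]
= (((((((z^2)^2) · ((y^2)^2)) · ((z^3)^2)) · ((z^2)^2)) · ((z^3)^2)) / ((y^2)^2)) / x^3    [power of a product]
= (((((z^4 · ((y^2)^2)) · ((z^3)^2)) · ((z^2)^2)) · ((z^3)^2)) / ((y^2)^2)) / x^3    [power of a power]
= (((((z^4 · y^4) · ((z^3)^2)) · ((z^2)^2)) · ((z^3)^2)) / ((y^2)^2)) / x^3    [power of a power]
= (((((z^4 · y^4) · z^6) · ((z^2)^2)) · ((z^3)^2)) / ((y^2)^2)) / x^3    [power of a power]
= (((((z^4 · y^4) · z^6) · z^4) · ((z^3)^2)) / ((y^2)^2)) / x^3    [power of a power]
= (((((z^4 · y^4) · z^6) · z^4) · z^6) / ((y^2)^2)) / x^3    [power of a power]
= (((((z^4 · y^4) · z^6) · z^4) · z^6) / y^4) / x^3    [power of a power]
= x^(-3)z^20    [quotient of powers; product of powers]

x^(-3)z^20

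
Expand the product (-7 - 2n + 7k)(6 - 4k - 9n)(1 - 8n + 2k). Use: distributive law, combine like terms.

(-7 - 2n + 7k)(6 - 4k - 9n)(1 - 8n + 2k)
= (-42 + 28k + 63n - 12n + 8kn + 18n^2 + 42k - 28k^2 - 63kn)(1 - 8n + 2k)    [distributive law]
= (-42 + 70k + 51n - 55kn + 18n^2 - 28k^2)(1 - 8n + 2k)    [combine like terms]
= -42 + 336n - 84k + 70k - 560kn + 140k^2 + 51n - 408n^2 + 102kn - 55kn + 440kn^2 - 110k^2n + 18n^2 - 144n^3 + 36kn^2 - 28k^2 + 224k^2n - 56k^3    [distributive law]
= -42 + 387n - 14k - 513kn + 112k^2 - 390n^2 + 476kn^2 + 114k^2n - 144n^3 - 56k^3    [combine like terms]

-42 + 387n - 14k - 513kn + 112k^2 - 390n^2 + 476kn^2 + 114k^2n - 144n^3 - 56k^3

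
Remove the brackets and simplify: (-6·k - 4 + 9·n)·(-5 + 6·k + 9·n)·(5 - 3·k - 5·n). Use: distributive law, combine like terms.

-30·k - 198·k^2 + 213·k·n + 108·k^3 + 180·k^2·n + 100 - 505·n + 810·n^2 - 243·k·n^2 - 405·n^3

(-6·k - 4 + 9·n)·(-5 + 6·k + 9·n)·(5 - 3·k - 5·n)
= (30·k - 36·k^2 - 54·k·n + 20 - 24·k - 36·n - 45·n + 54·k·n + 81·n^2)·(5 - 3·k - 5·n)    [distributive law]
= (6·k - 36·k^2 + 20 - 81·n + 81·n^2)·(5 - 3·k - 5·n)    [combine like terms]
= 30·k - 18·k^2 - 30·k·n - 180·k^2 + 108·k^3 + 180·k^2·n + 100 - 60·k - 100·n - 405·n + 243·k·n + 405·n^2 + 405·n^2 - 243·k·n^2 - 405·n^3    [distributive law]
= -30·k - 198·k^2 + 213·k·n + 108·k^3 + 180·k^2·n + 100 - 505·n + 810·n^2 - 243·k·n^2 - 405·n^3    [combine like terms]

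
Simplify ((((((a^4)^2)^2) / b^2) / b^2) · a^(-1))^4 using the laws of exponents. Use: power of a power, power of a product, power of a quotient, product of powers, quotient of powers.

((((((a^4)^2)^2) / b^2) / b^2) · a^(-1))^4
= ((((((a^4)^2)^2) / b^2) / b^2)^4) · ((a^(-1))^4)    [power of a product]
= ((((((a^4)^2)^2) / b^2)^4) / ((b^2)^4)) · ((a^(-1))^4)    [power of a quotient]
= ((((((a^4)^2)^2)^4) / ((b^2)^4)) / ((b^2)^4)) · ((a^(-1))^4)    [power of a quotient]
= (((((a^4)^2)^8) / ((b^2)^4)) / ((b^2)^4)) · ((a^(-1))^4)    [power of a power]
= ((((a^4)^16) / ((b^2)^4)) / ((b^2)^4)) · ((a^(-1))^4)    [power of a power]
= (((a^64) / ((b^2)^4)) / ((b^2)^4)) · ((a^(-1))^4)    [power of a power]
= ((a^64 / b^8) / ((b^2)^4)) · ((a^(-1))^4)    [power of a power]
= ((a^64 / b^8) / b^8) · ((a^(-1))^4)    [power of a power]
= ((a^64 / b^8) / b^8) · a^(-4)    [power of a power]
= a^60b^(-16)    [quotient of powers; product of powers]

a^60b^(-16)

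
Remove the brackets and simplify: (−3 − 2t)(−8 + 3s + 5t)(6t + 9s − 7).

137t + 279s − 168 − 3st − 81s^2 + 76t^2 − 126st^2 − 54s^2t − 60t^3

(−3 − 2t)(−8 + 3s + 5t)(6t + 9s − 7)
= (24 − 9s − 15t + 16t − 6st − 10t^2)(6t + 9s − 7)    [distributive law]
= (24 − 9s + t − 6st − 10t^2)(6t + 9s − 7)    [combine like terms]
= 144t + 216s − 168 − 54st − 81s^2 + 63s + 6t^2 + 9st − 7t − 36st^2 − 54s^2t + 42st − 60t^3 − 90st^2 + 70t^2    [distributive law]
= 137t + 279s − 168 − 3st − 81s^2 + 76t^2 − 126st^2 − 54s^2t − 60t^3    [combine like terms]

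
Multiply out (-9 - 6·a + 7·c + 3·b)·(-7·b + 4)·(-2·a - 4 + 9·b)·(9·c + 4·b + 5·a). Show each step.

(-9 - 6·a + 7·c + 3·b)·(-7·b + 4)·(-2·a - 4 + 9·b)·(9·c + 4·b + 5·a)
= (63·b - 36 + 42·a·b - 24·a - 49·b·c + 28·c - 21·b² + 12·b)·(-2·a - 4 + 9·b)·(9·c + 4·b + 5·a)    [distributive law]
= (75·b - 36 + 42·a·b - 24·a - 49·b·c + 28·c - 21·b²)·(-2·a - 4 + 9·b)·(9·c + 4·b + 5·a)    [combine like terms]
= (-150·a·b - 300·b + 675·b² + 72·a + 144 - 324·b - 84·a²·b - 168·a·b + 378·a·b² + 48·a² + 96·a - 216·a·b + 98·a·b·c + 196·b·c - 441·b²·c - 56·a·c - 112·c + 252·b·c + 42·a·b² + 84·b² - 189·b³)·(9·c + 4·b + 5·a)    [distributive law]
= (-534·a·b - 624·b + 759·b² + 168·a + 144 - 84·a²·b + 420·a·b² + 48·a² + 98·a·b·c + 448·b·c - 441·b²·c - 56·a·c - 112·c - 189·b³)·(9·c + 4·b + 5·a)    [combine like terms]
= -4806·a·b·c - 2136·a·b² - 2670·a²·b - 5616·b·c - 2496·b² - 3120·a·b + 6831·b²·c + 3036·b³ + 3795·a·b² + 1512·a·c + 672·a·b + 840·a² + 1296·c + 576·b + 720·a - 756·a²·b·c - 336·a²·b² - 420·a³·b + 3780·a·b²·c + 1680·a·b³ + 2100·a²·b² + 432·a²·c + 192·a²·b + 240·a³ + 882·a·b·c² + 392·a·b²·c + 490·a²·b·c + 4032·b·c² + 1792·b²·c + 2240·a·b·c - 3969·b²·c² - 1764·b³·c - 2205·a·b²·c - 504·a·c² - 224·a·b·c - 280·a²·c - 1008·c² - 448·b·c - 560·a·c - 1701·b³·c - 756·b⁴ - 945·a·b³    [distributive law]
= -2790·a·b·c + 1659·a·b² - 2478·a²·b - 6064·b·c - 2496·b² - 2448·a·b + 8623·b²·c + 3036·b³ + 952·a·c + 840·a² + 1296·c + 576·b + 720·a - 266·a²·b·c + 1764·a²·b² - 420·a³·b + 1967·a·b²·c + 735·a·b³ + 152·a²·c + 240·a³ + 882·a·b·c² + 4032·b·c² - 3969·b²·c² - 3465·b³·c - 504·a·c² - 1008·c² - 756·b⁴    [combine like terms]

-2790·a·b·c + 1659·a·b² - 2478·a²·b - 6064·b·c - 2496·b² - 2448·a·b + 8623·b²·c + 3036·b³ + 952·a·c + 840·a² + 1296·c + 576·b + 720·a - 266·a²·b·c + 1764·a²·b² - 420·a³·b + 1967·a·b²·c + 735·a·b³ + 152·a²·c + 240·a³ + 882·a·b·c² + 4032·b·c² - 3969·b²·c² - 3465·b³·c - 504·a·c² - 1008·c² - 756·b⁴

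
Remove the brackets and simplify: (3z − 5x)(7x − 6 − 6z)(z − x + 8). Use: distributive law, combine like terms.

69xz^2 − 86x^2z + 456xz − 162z^2 − 144z − 18z^3 + 35x^3 − 310x^2 + 240x

(3z − 5x)(7x − 6 − 6z)(z − x + 8)
= (21xz − 18z − 18z^2 − 35x^2 + 30x + 30xz)(z − x + 8)    [distributive law]
= (51xz − 18z − 18z^2 − 35x^2 + 30x)(z − x + 8)    [combine like terms]
= 51xz^2 − 51x^2z + 408xz − 18z^2 + 18xz − 144z − 18z^3 + 18xz^2 − 144z^2 − 35x^2z + 35x^3 − 280x^2 + 30xz − 30x^2 + 240x    [distributive law]
= 69xz^2 − 86x^2z + 456xz − 162z^2 − 144z − 18z^3 + 35x^3 − 310x^2 + 240x    [combine like terms]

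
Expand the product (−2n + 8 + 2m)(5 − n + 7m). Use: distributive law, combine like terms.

−18n + 2n² − 16mn + 40 + 66m + 14m²

(−2n + 8 + 2m)(5 − n + 7m)
= −10n + 2n² − 14mn + 40 − 8n + 56m + 10m − 2mn + 14m²    [distributive law]
= −18n + 2n² − 16mn + 40 + 66m + 14m²    [combine like terms]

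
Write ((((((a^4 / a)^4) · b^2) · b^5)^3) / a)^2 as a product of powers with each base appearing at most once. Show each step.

((((((a^4 / a)^4) · b^2) · b^5)^3) / a)^2
= ((((((a^4 / a)^4) · b^2) · b^5)^3)^2) / (a^2)    [power of a quotient]
= (((((a^4 / a)^4) · b^2) · b^5)^6) / (a^2)    [power of a power]
= (((((a^4 / a)^4) · b^2)^6) · ((b^5)^6)) / (a^2)    [power of a product]
= (((((a^4 / a)^4)^6) · ((b^2)^6)) · ((b^5)^6)) / (a^2)    [power of a product]
= ((((a^4 / a)^24) · ((b^2)^6)) · ((b^5)^6)) / (a^2)    [power of a power]
= (((((a^4)^24) / (a^24)) · ((b^2)^6)) · ((b^5)^6)) / (a^2)    [power of a quotient]
= (((a^96 / (a^24)) · ((b^2)^6)) · ((b^5)^6)) / (a^2)    [power of a power]
= ((a^72 · ((b^2)^6)) · ((b^5)^6)) / (a^2)    [quotient of powers]
= ((a^72 · b^12) · ((b^5)^6)) / (a^2)    [power of a power]
= ((a^72 · b^12) · b^30) / (a^2)    [power of a power]
= a^70b^42    [quotient of powers; product of powers]

a^70b^42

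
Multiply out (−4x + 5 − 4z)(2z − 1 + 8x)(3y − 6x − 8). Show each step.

−120xyz + 240x^2z + 236xz + 132xy − 8x^2 − 322x − 96x^2y + 192x^3 + 42yz − 112z − 15y + 40 − 24yz^2 + 48xz^2 + 64z^2

(−4x + 5 − 4z)(2z − 1 + 8x)(3y − 6x − 8)
= (−8xz + 4x − 32x^2 + 10z − 5 + 40x − 8z^2 + 4z − 32xz)(3y − 6x − 8)    [distributive law]
= (−40xz + 44x − 32x^2 + 14z − 5 − 8z^2)(3y − 6x − 8)    [combine like terms]
= −120xyz + 240x^2z + 320xz + 132xy − 264x^2 − 352x − 96x^2y + 192x^3 + 256x^2 + 42yz − 84xz − 112z − 15y + 30x + 40 − 24yz^2 + 48xz^2 + 64z^2    [distributive law]
= −120xyz + 240x^2z + 236xz + 132xy − 8x^2 − 322x − 96x^2y + 192x^3 + 42yz − 112z − 15y + 40 − 24yz^2 + 48xz^2 + 64z^2    [combine like terms]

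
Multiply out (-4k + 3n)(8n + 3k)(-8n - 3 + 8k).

376kn² + 69kn - 88k²n + 36k² - 96k³ - 192n³ - 72n²

(-4k + 3n)(8n + 3k)(-8n - 3 + 8k)
= (-32kn - 12k² + 24n² + 9kn)(-8n - 3 + 8k)    [distributive law]
= (-23kn - 12k² + 24n²)(-8n - 3 + 8k)    [combine like terms]
= 184kn² + 69kn - 184k²n + 96k²n + 36k² - 96k³ - 192n³ - 72n² + 192kn²    [distributive law]
= 376kn² + 69kn - 88k²n + 36k² - 96k³ - 192n³ - 72n²    [combine like terms]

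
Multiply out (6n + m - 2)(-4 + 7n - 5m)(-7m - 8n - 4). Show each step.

(6n + m - 2)(-4 + 7n - 5m)(-7m - 8n - 4)
= (-24n + 42n^2 - 30mn - 4m + 7mn - 5m^2 + 8 - 14n + 10m)(-7m - 8n - 4)    [distributive law]
= (-38n + 42n^2 - 23mn + 6m - 5m^2 + 8)(-7m - 8n - 4)    [combine like terms]
= 266mn + 304n^2 + 152n - 294mn^2 - 336n^3 - 168n^2 + 161m^2n + 184mn^2 + 92mn - 42m^2 - 48mn - 24m + 35m^3 + 40m^2n + 20m^2 - 56m - 64n - 32    [distributive law]
= 310mn + 136n^2 + 88n - 110mn^2 - 336n^3 + 201m^2n - 22m^2 - 80m + 35m^3 - 32    [combine like terms]

310mn + 136n^2 + 88n - 110mn^2 - 336n^3 + 201m^2n - 22m^2 - 80m + 35m^3 - 32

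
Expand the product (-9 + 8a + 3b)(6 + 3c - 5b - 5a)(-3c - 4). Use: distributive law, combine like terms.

(-9 + 8a + 3b)(6 + 3c - 5b - 5a)(-3c - 4)
= (-54 - 27c + 45b + 45a + 48a + 24ac - 40ab - 40a^2 + 18b + 9bc - 15b^2 - 15ab)(-3c - 4)    [distributive law]
= (-54 - 27c + 63b + 93a + 24ac - 55ab - 40a^2 + 9bc - 15b^2)(-3c - 4)    [combine like terms]
= 162c + 216 + 81c^2 + 108c - 189bc - 252b - 279ac - 372a - 72ac^2 - 96ac + 165abc + 220ab + 120a^2c + 160a^2 - 27bc^2 - 36bc + 45b^2c + 60b^2    [distributive law]
= 270c + 216 + 81c^2 - 225bc - 252b - 375ac - 372a - 72ac^2 + 165abc + 220ab + 120a^2c + 160a^2 - 27bc^2 + 45b^2c + 60b^2    [combine like terms]

270c + 216 + 81c^2 - 225bc - 252b - 375ac - 372a - 72ac^2 + 165abc + 220ab + 120a^2c + 160a^2 - 27bc^2 + 45b^2c + 60b^2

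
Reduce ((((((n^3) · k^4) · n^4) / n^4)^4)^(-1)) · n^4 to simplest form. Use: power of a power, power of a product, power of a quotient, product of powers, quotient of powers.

k^(-16)n^(-8)

((((((n^3) · k^4) · n^4) / n^4)^4)^(-1)) · n^4
= (((((n^3) · k^4) · n^4) / n^4)^(-4)) · n^4    [power of a power]
= (((((n^3) · k^4) · n^4)^(-4)) / ((n^4)^(-4))) · n^4    [power of a quotient]
= (((((n^3) · k^4)^(-4)) · ((n^4)^(-4))) / ((n^4)^(-4))) · n^4    [power of a product]
= (((((n^3)^(-4)) · ((k^4)^(-4))) · ((n^4)^(-4))) / ((n^4)^(-4))) · n^4    [power of a product]
= ((((n^(-12)) · ((k^4)^(-4))) · ((n^4)^(-4))) / ((n^4)^(-4))) · n^4    [power of a power]
= (((n^(-12) · k^(-16)) · ((n^4)^(-4))) / ((n^4)^(-4))) · n^4    [power of a power]
= (((n^(-12) · k^(-16)) · n^(-16)) / ((n^4)^(-4))) · n^4    [power of a power]
= (((n^(-12) · k^(-16)) · n^(-16)) / n^(-16)) · n^4    [power of a power]
= k^(-16)n^(-8)    [quotient of powers; product of powers]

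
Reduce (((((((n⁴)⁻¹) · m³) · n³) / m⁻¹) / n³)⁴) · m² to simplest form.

(((((((n⁴)⁻¹) · m³) · n³) / m⁻¹) / n³)⁴) · m²
= (((((((n⁴)⁻¹) · m³) · n³) / m⁻¹)⁴) / ((n³)⁴)) · m²    [power of a quotient]
= (((((((n⁴)⁻¹) · m³) · n³)⁴) / ((m⁻¹)⁴)) / ((n³)⁴)) · m²    [power of a quotient]
= (((((((n⁴)⁻¹) · m³)⁴) · ((n³)⁴)) / ((m⁻¹)⁴)) / ((n³)⁴)) · m²    [power of a product]
= (((((((n⁴)⁻¹)⁴) · ((m³)⁴)) · ((n³)⁴)) / ((m⁻¹)⁴)) / ((n³)⁴)) · m²    [power of a product]
= ((((((n⁴)⁻⁴) · ((m³)⁴)) · ((n³)⁴)) / ((m⁻¹)⁴)) / ((n³)⁴)) · m²    [power of a power]
= ((((n⁻¹⁶ · ((m³)⁴)) · ((n³)⁴)) / ((m⁻¹)⁴)) / ((n³)⁴)) · m²    [power of a power]
= ((((n⁻¹⁶ · m¹²) · ((n³)⁴)) / ((m⁻¹)⁴)) / ((n³)⁴)) · m²    [power of a power]
= ((((n⁻¹⁶ · m¹²) · n¹²) / ((m⁻¹)⁴)) / ((n³)⁴)) · m²    [power of a power]
= ((((n⁻¹⁶ · m¹²) · n¹²) / m⁻⁴) / ((n³)⁴)) · m²    [power of a power]
= ((((n⁻¹⁶ · m¹²) · n¹²) / m⁻⁴) / n¹²) · m²    [power of a power]
= m¹⁸n⁻¹⁶    [quotient of powers; product of powers]

m¹⁸n⁻¹⁶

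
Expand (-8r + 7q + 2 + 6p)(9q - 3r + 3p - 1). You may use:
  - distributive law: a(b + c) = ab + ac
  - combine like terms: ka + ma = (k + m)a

(-8r + 7q + 2 + 6p)(9q - 3r + 3p - 1)
= -72qr + 24r^2 - 24pr + 8r + 63q^2 - 21qr + 21pq - 7q + 18q - 6r + 6p - 2 + 54pq - 18pr + 18p^2 - 6p    [distributive law]
= -93qr + 24r^2 - 42pr + 2r + 63q^2 + 75pq + 11q - 2 + 18p^2    [combine like terms]

-93qr + 24r^2 - 42pr + 2r + 63q^2 + 75pq + 11q - 2 + 18p^2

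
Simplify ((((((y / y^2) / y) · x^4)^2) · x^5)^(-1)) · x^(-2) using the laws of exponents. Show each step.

((((((y / y^2) / y) · x^4)^2) · x^5)^(-1)) · x^(-2)
= ((((((y / y^2) / y) · x^4)^2)^(-1)) · ((x^5)^(-1))) · x^(-2)    [power of a product]
= (((((y / y^2) / y) · x^4)^(-2)) · ((x^5)^(-1))) · x^(-2)    [power of a power]
= (((((y / y^2) / y)^(-2)) · ((x^4)^(-2))) · ((x^5)^(-1))) · x^(-2)    [power of a product]
= (((((y / y^2)^(-2)) / (y^(-2))) · ((x^4)^(-2))) · ((x^5)^(-1))) · x^(-2)    [power of a quotient]
= (((((y^(-2)) / ((y^2)^(-2))) / (y^(-2))) · ((x^4)^(-2))) · ((x^5)^(-1))) · x^(-2)    [power of a quotient]
= ((((y^(-2) / y^(-4)) / (y^(-2))) · ((x^4)^(-2))) · ((x^5)^(-1))) · x^(-2)    [power of a power]
= (((y^2 / (y^(-2))) · ((x^4)^(-2))) · ((x^5)^(-1))) · x^(-2)    [quotient of powers]
= ((y^4 · ((x^4)^(-2))) · ((x^5)^(-1))) · x^(-2)    [quotient of powers]
= ((y^4 · x^(-8)) · ((x^5)^(-1))) · x^(-2)    [power of a power]
= ((y^4 · x^(-8)) · x^(-5)) · x^(-2)    [power of a power]
= x^(-15)·y^4    [product of powers]

x^(-15)·y^4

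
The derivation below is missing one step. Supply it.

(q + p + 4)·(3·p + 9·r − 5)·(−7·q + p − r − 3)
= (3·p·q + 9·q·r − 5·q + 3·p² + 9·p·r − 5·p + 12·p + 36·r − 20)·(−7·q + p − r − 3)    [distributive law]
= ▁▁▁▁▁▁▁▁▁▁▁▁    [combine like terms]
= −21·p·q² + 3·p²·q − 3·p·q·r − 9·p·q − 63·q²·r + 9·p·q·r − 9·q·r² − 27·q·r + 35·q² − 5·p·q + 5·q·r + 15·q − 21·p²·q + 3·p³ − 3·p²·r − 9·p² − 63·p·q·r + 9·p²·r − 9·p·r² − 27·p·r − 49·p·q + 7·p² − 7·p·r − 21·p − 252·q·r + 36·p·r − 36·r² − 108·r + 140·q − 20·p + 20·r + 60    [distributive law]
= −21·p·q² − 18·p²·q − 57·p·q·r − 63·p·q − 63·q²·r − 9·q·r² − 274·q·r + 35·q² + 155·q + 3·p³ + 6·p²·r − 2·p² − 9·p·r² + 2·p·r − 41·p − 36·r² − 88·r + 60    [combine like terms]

After combine like terms, the bracketed line is:

(3·p·q + 9·q·r − 5·q + 3·p² + 9·p·r + 7·p + 36·r − 20)·(−7·q + p − r − 3)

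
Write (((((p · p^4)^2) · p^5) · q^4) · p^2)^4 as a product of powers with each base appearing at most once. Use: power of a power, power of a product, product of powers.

(((((p · p^4)^2) · p^5) · q^4) · p^2)^4
= (((((p · p^4)^2) · p^5) · q^4)^4) · ((p^2)^4)    [power of a product]
= (((((p · p^4)^2) · p^5)^4) · ((q^4)^4)) · ((p^2)^4)    [power of a product]
= (((((p · p^4)^2)^4) · ((p^5)^4)) · ((q^4)^4)) · ((p^2)^4)    [power of a product]
= ((((p · p^4)^8) · ((p^5)^4)) · ((q^4)^4)) · ((p^2)^4)    [power of a power]
= ((((p^8) · ((p^4)^8)) · ((p^5)^4)) · ((q^4)^4)) · ((p^2)^4)    [power of a product]
= (((p^8 · p^32) · ((p^5)^4)) · ((q^4)^4)) · ((p^2)^4)    [power of a power]
= ((p^40 · ((p^5)^4)) · ((q^4)^4)) · ((p^2)^4)    [product of powers]
= ((p^40 · p^20) · ((q^4)^4)) · ((p^2)^4)    [power of a power]
= (p^60 · ((q^4)^4)) · ((p^2)^4)    [product of powers]
= (p^60 · q^16) · ((p^2)^4)    [power of a power]
= (p^60 · q^16) · p^8    [power of a power]
= p^68·q^16    [product of powers]

p^68·q^16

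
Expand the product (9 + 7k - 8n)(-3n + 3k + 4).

(9 + 7k - 8n)(-3n + 3k + 4)
= -27n + 27k + 36 - 21kn + 21k² + 28k + 24n² - 24kn - 32n    [distributive law]
= -59n + 55k + 36 - 45kn + 21k² + 24n²    [combine like terms]

-59n + 55k + 36 - 45kn + 21k² + 24n²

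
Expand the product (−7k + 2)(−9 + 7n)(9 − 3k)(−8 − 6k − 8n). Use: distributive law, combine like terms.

(−7k + 2)(−9 + 7n)(9 − 3k)(−8 − 6k − 8n)
= (63k − 49kn − 18 + 14n)(9 − 3k)(−8 − 6k − 8n)    [distributive law]
= (567k − 189k^2 − 441kn + 147k^2n − 162 + 54k + 126n − 42kn)(−8 − 6k − 8n)    [distributive law]
= (621k − 189k^2 − 483kn + 147k^2n − 162 + 126n)(−8 − 6k − 8n)    [combine like terms]
= −4968k − 3726k^2 − 4968kn + 1512k^2 + 1134k^3 + 1512k^2n + 3864kn + 2898k^2n + 3864kn^2 − 1176k^2n − 882k^3n − 1176k^2n^2 + 1296 + 972k + 1296n − 1008n − 756kn − 1008n^2    [distributive law]
= −3996k − 2214k^2 − 1860kn + 1134k^3 + 3234k^2n + 3864kn^2 − 882k^3n − 1176k^2n^2 + 1296 + 288n − 1008n^2    [combine like terms]

−3996k − 2214k^2 − 1860kn + 1134k^3 + 3234k^2n + 3864kn^2 − 882k^3n − 1176k^2n^2 + 1296 + 288n − 1008n^2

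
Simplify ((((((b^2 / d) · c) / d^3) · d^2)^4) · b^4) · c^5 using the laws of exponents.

b^12c^9d^(-8)

((((((b^2 / d) · c) / d^3) · d^2)^4) · b^4) · c^5
= ((((((b^2 / d) · c) / d^3)^4) · ((d^2)^4)) · b^4) · c^5    [power of a product]
= ((((((b^2 / d) · c)^4) / ((d^3)^4)) · ((d^2)^4)) · b^4) · c^5    [power of a quotient]
= ((((((b^2 / d)^4) · (c^4)) / ((d^3)^4)) · ((d^2)^4)) · b^4) · c^5    [power of a product]
= (((((((b^2)^4) / (d^4)) · (c^4)) / ((d^3)^4)) · ((d^2)^4)) · b^4) · c^5    [power of a quotient]
= (((((b^8 / (d^4)) · (c^4)) / ((d^3)^4)) · ((d^2)^4)) · b^4) · c^5    [power of a power]
= (((((b^8 / d^4) · c^4) / d^12) · ((d^2)^4)) · b^4) · c^5    [power of a power]
= (((((b^8 / d^4) · c^4) / d^12) · d^8) · b^4) · c^5    [power of a power]
= b^12c^9d^(-8)    [quotient of powers; product of powers]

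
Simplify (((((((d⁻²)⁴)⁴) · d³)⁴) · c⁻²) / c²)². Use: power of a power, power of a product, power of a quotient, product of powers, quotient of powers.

(((((((d⁻²)⁴)⁴) · d³)⁴) · c⁻²) / c²)²
= (((((((d⁻²)⁴)⁴) · d³)⁴) · c⁻²)²) / ((c²)²)    [power of a quotient]
= (((((((d⁻²)⁴)⁴) · d³)⁴)²) · ((c⁻²)²)) / ((c²)²)    [power of a product]
= ((((((d⁻²)⁴)⁴) · d³)⁸) · ((c⁻²)²)) / ((c²)²)    [power of a power]
= ((((((d⁻²)⁴)⁴)⁸) · ((d³)⁸)) · ((c⁻²)²)) / ((c²)²)    [power of a product]
= (((((d⁻²)⁴)³²) · ((d³)⁸)) · ((c⁻²)²)) / ((c²)²)    [power of a power]
= ((((d⁻²)¹²⁸) · ((d³)⁸)) · ((c⁻²)²)) / ((c²)²)    [power of a power]
= ((d⁻²⁵⁶ · ((d³)⁸)) · ((c⁻²)²)) / ((c²)²)    [power of a power]
= ((d⁻²⁵⁶ · d²⁴) · ((c⁻²)²)) / ((c²)²)    [power of a power]
= (d⁻²³² · ((c⁻²)²)) / ((c²)²)    [product of powers]
= (d⁻²³² · c⁻⁴) / ((c²)²)    [power of a power]
= (d⁻²³² · c⁻⁴) / c⁴    [power of a power]
= c⁻⁸·d⁻²³²    [quotient of powers]

c⁻⁸·d⁻²³²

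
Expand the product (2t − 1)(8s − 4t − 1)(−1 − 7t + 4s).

(2t − 1)(8s − 4t − 1)(−1 − 7t + 4s)
= (16st − 8t^2 − 2t − 8s + 4t + 1)(−1 − 7t + 4s)    [distributive law]
= (16st − 8t^2 + 2t − 8s + 1)(−1 − 7t + 4s)    [combine like terms]
= −16st − 112st^2 + 64s^2t + 8t^2 + 56t^3 − 32st^2 − 2t − 14t^2 + 8st + 8s + 56st − 32s^2 − 1 − 7t + 4s    [distributive law]
= 48st − 144st^2 + 64s^2t − 6t^2 + 56t^3 − 9t + 12s − 32s^2 − 1    [combine like terms]

48st − 144st^2 + 64s^2t − 6t^2 + 56t^3 − 9t + 12s − 32s^2 − 1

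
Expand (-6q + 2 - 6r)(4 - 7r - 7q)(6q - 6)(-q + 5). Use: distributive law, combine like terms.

(-6q + 2 - 6r)(4 - 7r - 7q)(6q - 6)(-q + 5)
= (-24q + 42qr + 42q^2 + 8 - 14r - 14q - 24r + 42r^2 + 42qr)(6q - 6)(-q + 5)    [distributive law]
= (-38q + 84qr + 42q^2 + 8 - 38r + 42r^2)(6q - 6)(-q + 5)    [combine like terms]
= (-228q^2 + 228q + 504q^2r - 504qr + 252q^3 - 252q^2 + 48q - 48 - 228qr + 228r + 252qr^2 - 252r^2)(-q + 5)    [distributive law]
= (-480q^2 + 276q + 504q^2r - 732qr + 252q^3 - 48 + 228r + 252qr^2 - 252r^2)(-q + 5)    [combine like terms]
= 480q^3 - 2400q^2 - 276q^2 + 1380q - 504q^3r + 2520q^2r + 732q^2r - 3660qr - 252q^4 + 1260q^3 + 48q - 240 - 228qr + 1140r - 252q^2r^2 + 1260qr^2 + 252qr^2 - 1260r^2    [distributive law]
= 1740q^3 - 2676q^2 + 1428q - 504q^3r + 3252q^2r - 3888qr - 252q^4 - 240 + 1140r - 252q^2r^2 + 1512qr^2 - 1260r^2    [combine like terms]

1740q^3 - 2676q^2 + 1428q - 504q^3r + 3252q^2r - 3888qr - 252q^4 - 240 + 1140r - 252q^2r^2 + 1512qr^2 - 1260r^2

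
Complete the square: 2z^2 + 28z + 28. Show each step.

2(z + 7)^2 - 70

2z^2 + 28z + 28
= 2(z^2 + 14z) + 28    [factor out 2 from the z-terms]
= 2(z^2 + 14z + 49 - 49) + 28    [add and subtract 49 inside the bracket]
= 2(z + 7)^2 - 98 + 28    [perfect-square identity]
= 2(z + 7)^2 - 70    [combine constants]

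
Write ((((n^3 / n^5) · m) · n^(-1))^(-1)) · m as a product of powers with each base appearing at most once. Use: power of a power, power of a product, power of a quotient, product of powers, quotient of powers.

n^3

((((n^3 / n^5) · m) · n^(-1))^(-1)) · m
= ((((n^3 / n^5) · m)^(-1)) · ((n^(-1))^(-1))) · m    [power of a product]
= ((((n^3 / n^5)^(-1)) · (m^(-1))) · ((n^(-1))^(-1))) · m    [power of a product]
= (((((n^3)^(-1)) / ((n^5)^(-1))) · (m^(-1))) · ((n^(-1))^(-1))) · m    [power of a quotient]
= (((n^(-3) / ((n^5)^(-1))) · (m^(-1))) · ((n^(-1))^(-1))) · m    [power of a power]
= (((n^(-3) / n^(-5)) · (m^(-1))) · ((n^(-1))^(-1))) · m    [power of a power]
= ((n^2 · (m^(-1))) · ((n^(-1))^(-1))) · m    [quotient of powers]
= ((n^2 · m^(-1)) · n) · m    [power of a power]
= n^3    [product of powers]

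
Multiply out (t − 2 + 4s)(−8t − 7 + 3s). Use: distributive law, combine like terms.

−8t^2 + 9t − 29st + 14 − 34s + 12s^2

(t − 2 + 4s)(−8t − 7 + 3s)
= −8t^2 − 7t + 3st + 16t + 14 − 6s − 32st − 28s + 12s^2    [distributive law]
= −8t^2 + 9t − 29st + 14 − 34s + 12s^2    [combine like terms]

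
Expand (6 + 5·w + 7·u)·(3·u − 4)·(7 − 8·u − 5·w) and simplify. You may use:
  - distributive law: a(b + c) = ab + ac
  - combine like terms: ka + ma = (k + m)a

122·u + 227·u^2 + 315·u·w − 168 − 20·w − 225·u^2·w − 75·u·w^2 + 100·w^2 − 168·u^3

(6 + 5·w + 7·u)·(3·u − 4)·(7 − 8·u − 5·w)
= (18·u − 24 + 15·u·w − 20·w + 21·u^2 − 28·u)·(7 − 8·u − 5·w)    [distributive law]
= (−10·u − 24 + 15·u·w − 20·w + 21·u^2)·(7 − 8·u − 5·w)    [combine like terms]
= −70·u + 80·u^2 + 50·u·w − 168 + 192·u + 120·w + 105·u·w − 120·u^2·w − 75·u·w^2 − 140·w + 160·u·w + 100·w^2 + 147·u^2 − 168·u^3 − 105·u^2·w    [distributive law]
= 122·u + 227·u^2 + 315·u·w − 168 − 20·w − 225·u^2·w − 75·u·w^2 + 100·w^2 − 168·u^3    [combine like terms]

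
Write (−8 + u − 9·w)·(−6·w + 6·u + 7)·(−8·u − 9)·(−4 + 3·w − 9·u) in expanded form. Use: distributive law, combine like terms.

(−8 + u − 9·w)·(−6·w + 6·u + 7)·(−8·u − 9)·(−4 + 3·w − 9·u)
= (48·w − 48·u − 56 − 6·u·w + 6·u^2 + 7·u + 54·w^2 − 54·u·w − 63·w)·(−8·u − 9)·(−4 + 3·w − 9·u)    [distributive law]
= (−15·w − 41·u − 56 − 60·u·w + 6·u^2 + 54·w^2)·(−8·u − 9)·(−4 + 3·w − 9·u)    [combine like terms]
= (120·u·w + 135·w + 328·u^2 + 369·u + 448·u + 504 + 480·u^2·w + 540·u·w − 48·u^3 − 54·u^2 − 432·u·w^2 − 486·w^2)·(−4 + 3·w − 9·u)    [distributive law]
= (660·u·w + 135·w + 274·u^2 + 817·u + 504 + 480·u^2·w − 48·u^3 − 432·u·w^2 − 486·w^2)·(−4 + 3·w − 9·u)    [combine like terms]
= −2640·u·w + 1980·u·w^2 − 5940·u^2·w − 540·w + 405·w^2 − 1215·u·w − 1096·u^2 + 822·u^2·w − 2466·u^3 − 3268·u + 2451·u·w − 7353·u^2 − 2016 + 1512·w − 4536·u − 1920·u^2·w + 1440·u^2·w^2 − 4320·u^3·w + 192·u^3 − 144·u^3·w + 432·u^4 + 1728·u·w^2 − 1296·u·w^3 + 3888·u^2·w^2 + 1944·w^2 − 1458·w^3 + 4374·u·w^2    [distributive law]
= −1404·u·w + 8082·u·w^2 − 7038·u^2·w + 972·w + 2349·w^2 − 8449·u^2 − 2274·u^3 − 7804·u − 2016 + 5328·u^2·w^2 − 4464·u^3·w + 432·u^4 − 1296·u·w^3 − 1458·w^3    [combine like terms]

−1404·u·w + 8082·u·w^2 − 7038·u^2·w + 972·w + 2349·w^2 − 8449·u^2 − 2274·u^3 − 7804·u − 2016 + 5328·u^2·w^2 − 4464·u^3·w + 432·u^4 − 1296·u·w^3 − 1458·w^3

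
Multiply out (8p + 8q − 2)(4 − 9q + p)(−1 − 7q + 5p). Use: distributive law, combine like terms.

(8p + 8q − 2)(4 − 9q + p)(−1 − 7q + 5p)
= (32p − 72pq + 8p^2 + 32q − 72q^2 + 8pq − 8 + 18q − 2p)(−1 − 7q + 5p)    [distributive law]
= (30p − 64pq + 8p^2 + 50q − 72q^2 − 8)(−1 − 7q + 5p)    [combine like terms]
= −30p − 210pq + 150p^2 + 64pq + 448pq^2 − 320p^2q − 8p^2 − 56p^2q + 40p^3 − 50q − 350q^2 + 250pq + 72q^2 + 504q^3 − 360pq^2 + 8 + 56q − 40p    [distributive law]
= −70p + 104pq + 142p^2 + 88pq^2 − 376p^2q + 40p^3 + 6q − 278q^2 + 504q^3 + 8    [combine like terms]

−70p + 104pq + 142p^2 + 88pq^2 − 376p^2q + 40p^3 + 6q − 278q^2 + 504q^3 + 8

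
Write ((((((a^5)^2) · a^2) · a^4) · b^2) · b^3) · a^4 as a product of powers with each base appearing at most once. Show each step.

((((((a^5)^2) · a^2) · a^4) · b^2) · b^3) · a^4
= ((((a^10 · a^2) · a^4) · b^2) · b^3) · a^4    [power of a power]
= (((a^12 · a^4) · b^2) · b^3) · a^4    [product of powers]
= ((a^16 · b^2) · b^3) · a^4    [product of powers]
= a^20b^5    [product of powers]

a^20b^5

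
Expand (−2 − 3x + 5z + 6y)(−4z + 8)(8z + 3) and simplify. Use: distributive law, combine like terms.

324z^2 + 16z − 48 + 96xz^2 − 156xz − 72x − 160z^3 − 192yz^2 + 312yz + 144y

(−2 − 3x + 5z + 6y)(−4z + 8)(8z + 3)
= (8z − 16 + 12xz − 24x − 20z^2 + 40z − 24yz + 48y)(8z + 3)    [distributive law]
= (48z − 16 + 12xz − 24x − 20z^2 − 24yz + 48y)(8z + 3)    [combine like terms]
= 384z^2 + 144z − 128z − 48 + 96xz^2 + 36xz − 192xz − 72x − 160z^3 − 60z^2 − 192yz^2 − 72yz + 384yz + 144y    [distributive law]
= 324z^2 + 16z − 48 + 96xz^2 − 156xz − 72x − 160z^3 − 192yz^2 + 312yz + 144y    [combine like terms]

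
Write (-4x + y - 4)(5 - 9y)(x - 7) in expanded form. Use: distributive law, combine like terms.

-20x^2 + 120x + 36x^2y - 211xy - 287y - 9xy^2 + 63y^2 + 140

(-4x + y - 4)(5 - 9y)(x - 7)
= (-20x + 36xy + 5y - 9y^2 - 20 + 36y)(x - 7)    [distributive law]
= (-20x + 36xy + 41y - 9y^2 - 20)(x - 7)    [combine like terms]
= -20x^2 + 140x + 36x^2y - 252xy + 41xy - 287y - 9xy^2 + 63y^2 - 20x + 140    [distributive law]
= -20x^2 + 120x + 36x^2y - 211xy - 287y - 9xy^2 + 63y^2 + 140    [combine like terms]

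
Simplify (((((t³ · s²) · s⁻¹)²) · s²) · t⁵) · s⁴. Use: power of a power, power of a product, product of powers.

s⁸·t¹¹

(((((t³ · s²) · s⁻¹)²) · s²) · t⁵) · s⁴
= (((((t³ · s²)²) · ((s⁻¹)²)) · s²) · t⁵) · s⁴    [power of a product]
= ((((((t³)²) · ((s²)²)) · ((s⁻¹)²)) · s²) · t⁵) · s⁴    [power of a product]
= ((((t⁶ · ((s²)²)) · ((s⁻¹)²)) · s²) · t⁵) · s⁴    [power of a power]
= ((((t⁶ · s⁴) · ((s⁻¹)²)) · s²) · t⁵) · s⁴    [power of a power]
= ((((t⁶ · s⁴) · s⁻²) · s²) · t⁵) · s⁴    [power of a power]
= s⁸·t¹¹    [product of powers]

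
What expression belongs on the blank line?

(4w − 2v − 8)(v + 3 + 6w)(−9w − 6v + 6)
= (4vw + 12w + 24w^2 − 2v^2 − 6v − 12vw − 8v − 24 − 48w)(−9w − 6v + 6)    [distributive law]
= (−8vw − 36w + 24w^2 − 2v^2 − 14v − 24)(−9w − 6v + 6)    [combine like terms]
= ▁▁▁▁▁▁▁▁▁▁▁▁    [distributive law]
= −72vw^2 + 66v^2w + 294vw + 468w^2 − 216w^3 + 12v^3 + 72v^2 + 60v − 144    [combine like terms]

Applying distributive law to the line above:

72vw^2 + 48v^2w − 48vw + 324w^2 + 216vw − 216w − 216w^3 − 144vw^2 + 144w^2 + 18v^2w + 12v^3 − 12v^2 + 126vw + 84v^2 − 84v + 216w + 144v − 144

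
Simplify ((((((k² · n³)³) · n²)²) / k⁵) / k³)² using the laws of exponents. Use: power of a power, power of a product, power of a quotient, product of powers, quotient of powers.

k⁸n⁴⁴

((((((k² · n³)³) · n²)²) / k⁵) / k³)²
= ((((((k² · n³)³) · n²)²) / k⁵)²) / ((k³)²)    [power of a quotient]
= ((((((k² · n³)³) · n²)²)²) / ((k⁵)²)) / ((k³)²)    [power of a quotient]
= (((((k² · n³)³) · n²)⁴) / ((k⁵)²)) / ((k³)²)    [power of a power]
= (((((k² · n³)³)⁴) · ((n²)⁴)) / ((k⁵)²)) / ((k³)²)    [power of a product]
= ((((k² · n³)¹²) · ((n²)⁴)) / ((k⁵)²)) / ((k³)²)    [power of a power]
= (((((k²)¹²) · ((n³)¹²)) · ((n²)⁴)) / ((k⁵)²)) / ((k³)²)    [power of a product]
= (((k²⁴ · ((n³)¹²)) · ((n²)⁴)) / ((k⁵)²)) / ((k³)²)    [power of a power]
= (((k²⁴ · n³⁶) · ((n²)⁴)) / ((k⁵)²)) / ((k³)²)    [power of a power]
= (((k²⁴ · n³⁶) · n⁸) / ((k⁵)²)) / ((k³)²)    [power of a power]
= (((k²⁴ · n³⁶) · n⁸) / k¹⁰) / ((k³)²)    [power of a power]
= (((k²⁴ · n³⁶) · n⁸) / k¹⁰) / k⁶    [power of a power]
= k⁸n⁴⁴    [quotient of powers; product of powers]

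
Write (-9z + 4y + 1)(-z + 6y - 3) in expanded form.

(-9z + 4y + 1)(-z + 6y - 3)
= 9z^2 - 54yz + 27z - 4yz + 24y^2 - 12y - z + 6y - 3    [distributive law]
= 9z^2 - 58yz + 26z + 24y^2 - 6y - 3    [combine like terms]

9z^2 - 58yz + 26z + 24y^2 - 6y - 3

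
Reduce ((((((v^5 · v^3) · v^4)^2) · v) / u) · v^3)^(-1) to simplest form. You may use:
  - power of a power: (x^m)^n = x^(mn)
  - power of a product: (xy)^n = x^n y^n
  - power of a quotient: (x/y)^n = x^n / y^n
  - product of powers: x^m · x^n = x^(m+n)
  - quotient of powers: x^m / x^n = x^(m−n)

((((((v^5 · v^3) · v^4)^2) · v) / u) · v^3)^(-1)
= ((((((v^5 · v^3) · v^4)^2) · v) / u)^(-1)) · ((v^3)^(-1))    [power of a product]
= ((((((v^5 · v^3) · v^4)^2) · v)^(-1)) / (u^(-1))) · ((v^3)^(-1))    [power of a quotient]
= ((((((v^5 · v^3) · v^4)^2)^(-1)) · (v^(-1))) / (u^(-1))) · ((v^3)^(-1))    [power of a product]
= (((((v^5 · v^3) · v^4)^(-2)) · (v^(-1))) / (u^(-1))) · ((v^3)^(-1))    [power of a power]
= (((((v^5 · v^3)^(-2)) · ((v^4)^(-2))) · (v^(-1))) / (u^(-1))) · ((v^3)^(-1))    [power of a product]
= ((((((v^5)^(-2)) · ((v^3)^(-2))) · ((v^4)^(-2))) · (v^(-1))) / (u^(-1))) · ((v^3)^(-1))    [power of a product]
= ((((v^(-10) · ((v^3)^(-2))) · ((v^4)^(-2))) · (v^(-1))) / (u^(-1))) · ((v^3)^(-1))    [power of a power]
= ((((v^(-10) · v^(-6)) · ((v^4)^(-2))) · (v^(-1))) / (u^(-1))) · ((v^3)^(-1))    [power of a power]
= (((v^(-16) · ((v^4)^(-2))) · (v^(-1))) / (u^(-1))) · ((v^3)^(-1))    [product of powers]
= (((v^(-16) · v^(-8)) · (v^(-1))) / (u^(-1))) · ((v^3)^(-1))    [power of a power]
= ((v^(-24) · (v^(-1))) / (u^(-1))) · ((v^3)^(-1))    [product of powers]
= (v^(-25) / (u^(-1))) · ((v^3)^(-1))    [product of powers]
= (v^(-25) / u^(-1)) · v^(-3)    [power of a power]
= uv^(-28)    [quotient of powers; product of powers]

uv^(-28)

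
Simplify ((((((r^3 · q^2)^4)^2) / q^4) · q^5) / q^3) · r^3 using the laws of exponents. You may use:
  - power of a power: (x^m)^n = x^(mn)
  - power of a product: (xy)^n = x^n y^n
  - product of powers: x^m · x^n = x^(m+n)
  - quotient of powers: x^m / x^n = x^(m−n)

((((((r^3 · q^2)^4)^2) / q^4) · q^5) / q^3) · r^3
= (((((r^3 · q^2)^8) / q^4) · q^5) / q^3) · r^3    [power of a power]
= ((((((r^3)^8) · ((q^2)^8)) / q^4) · q^5) / q^3) · r^3    [power of a product]
= ((((r^24 · ((q^2)^8)) / q^4) · q^5) / q^3) · r^3    [power of a power]
= ((((r^24 · q^16) / q^4) · q^5) / q^3) · r^3    [power of a power]
= q^14·r^27    [quotient of powers; product of powers]

q^14·r^27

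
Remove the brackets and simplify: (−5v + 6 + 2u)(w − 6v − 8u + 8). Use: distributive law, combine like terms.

−5vw + 30v^2 + 28uv − 76v + 6w − 32u + 48 + 2uw − 16u^2

(−5v + 6 + 2u)(w − 6v − 8u + 8)
= −5vw + 30v^2 + 40uv − 40v + 6w − 36v − 48u + 48 + 2uw − 12uv − 16u^2 + 16u    [distributive law]
= −5vw + 30v^2 + 28uv − 76v + 6w − 32u + 48 + 2uw − 16u^2    [combine like terms]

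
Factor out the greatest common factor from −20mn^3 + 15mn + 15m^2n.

5mn(−4n^2 + 3 + 3m)

−20mn^3 + 15mn + 15m^2n
= 5(−4mn^3 + 3mn + 3m^2n)    [factor out 5]
= 5mn(−4n^2 + 3 + 3m)    [factor out mn]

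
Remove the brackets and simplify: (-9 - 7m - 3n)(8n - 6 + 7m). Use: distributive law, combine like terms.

(-9 - 7m - 3n)(8n - 6 + 7m)
= -72n + 54 - 63m - 56mn + 42m - 49m² - 24n² + 18n - 21mn    [distributive law]
= -54n + 54 - 21m - 77mn - 49m² - 24n²    [combine like terms]

-54n + 54 - 21m - 77mn - 49m² - 24n²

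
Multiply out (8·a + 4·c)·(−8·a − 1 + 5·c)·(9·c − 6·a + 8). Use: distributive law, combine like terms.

−624·a²·c + 384·a³ − 464·a² + 16·a·c − 64·a − 48·a·c² + 124·c² − 32·c + 180·c³

(8·a + 4·c)·(−8·a − 1 + 5·c)·(9·c − 6·a + 8)
= (−64·a² − 8·a + 40·a·c − 32·a·c − 4·c + 20·c²)·(9·c − 6·a + 8)    [distributive law]
= (−64·a² − 8·a + 8·a·c − 4·c + 20·c²)·(9·c − 6·a + 8)    [combine like terms]
= −576·a²·c + 384·a³ − 512·a² − 72·a·c + 48·a² − 64·a + 72·a·c² − 48·a²·c + 64·a·c − 36·c² + 24·a·c − 32·c + 180·c³ − 120·a·c² + 160·c²    [distributive law]
= −624·a²·c + 384·a³ − 464·a² + 16·a·c − 64·a − 48·a·c² + 124·c² − 32·c + 180·c³    [combine like terms]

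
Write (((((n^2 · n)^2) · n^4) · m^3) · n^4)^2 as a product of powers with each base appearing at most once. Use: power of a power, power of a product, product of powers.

(((((n^2 · n)^2) · n^4) · m^3) · n^4)^2
= (((((n^2 · n)^2) · n^4) · m^3)^2) · ((n^4)^2)    [power of a product]
= (((((n^2 · n)^2) · n^4)^2) · ((m^3)^2)) · ((n^4)^2)    [power of a product]
= (((((n^2 · n)^2)^2) · ((n^4)^2)) · ((m^3)^2)) · ((n^4)^2)    [power of a product]
= ((((n^2 · n)^4) · ((n^4)^2)) · ((m^3)^2)) · ((n^4)^2)    [power of a power]
= (((((n^2)^4) · (n^4)) · ((n^4)^2)) · ((m^3)^2)) · ((n^4)^2)    [power of a product]
= (((n^8 · (n^4)) · ((n^4)^2)) · ((m^3)^2)) · ((n^4)^2)    [power of a power]
= ((n^12 · ((n^4)^2)) · ((m^3)^2)) · ((n^4)^2)    [product of powers]
= ((n^12 · n^8) · ((m^3)^2)) · ((n^4)^2)    [power of a power]
= (n^20 · ((m^3)^2)) · ((n^4)^2)    [product of powers]
= (n^20 · m^6) · ((n^4)^2)    [power of a power]
= (n^20 · m^6) · n^8    [power of a power]
= m^6n^28    [product of powers]

m^6n^28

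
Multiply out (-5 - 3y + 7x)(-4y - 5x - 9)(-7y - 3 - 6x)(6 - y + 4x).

-1734y^2 - 139y^3 - 1369xy^2 - 2601y - 1530xy + 1697x^2y - 1476x + 1374x^2 + 2592x^3 - 810 + 84y^4 - 355xy^3 - 247x^2y^2 + 1082x^3y + 840x^4

(-5 - 3y + 7x)(-4y - 5x - 9)(-7y - 3 - 6x)(6 - y + 4x)
= (20y + 25x + 45 + 12y^2 + 15xy + 27y - 28xy - 35x^2 - 63x)(-7y - 3 - 6x)(6 - y + 4x)    [distributive law]
= (47y - 38x + 45 + 12y^2 - 13xy - 35x^2)(-7y - 3 - 6x)(6 - y + 4x)    [combine like terms]
= (-329y^2 - 141y - 282xy + 266xy + 114x + 228x^2 - 315y - 135 - 270x - 84y^3 - 36y^2 - 72xy^2 + 91xy^2 + 39xy + 78x^2y + 245x^2y + 105x^2 + 210x^3)(6 - y + 4x)    [distributive law]
= (-365y^2 - 456y + 23xy - 156x + 333x^2 - 135 - 84y^3 + 19xy^2 + 323x^2y + 210x^3)(6 - y + 4x)    [combine like terms]
= -2190y^2 + 365y^3 - 1460xy^2 - 2736y + 456y^2 - 1824xy + 138xy - 23xy^2 + 92x^2y - 936x + 156xy - 624x^2 + 1998x^2 - 333x^2y + 1332x^3 - 810 + 135y - 540x - 504y^3 + 84y^4 - 336xy^3 + 114xy^2 - 19xy^3 + 76x^2y^2 + 1938x^2y - 323x^2y^2 + 1292x^3y + 1260x^3 - 210x^3y + 840x^4    [distributive law]
= -1734y^2 - 139y^3 - 1369xy^2 - 2601y - 1530xy + 1697x^2y - 1476x + 1374x^2 + 2592x^3 - 810 + 84y^4 - 355xy^3 - 247x^2y^2 + 1082x^3y + 840x^4    [combine like terms]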